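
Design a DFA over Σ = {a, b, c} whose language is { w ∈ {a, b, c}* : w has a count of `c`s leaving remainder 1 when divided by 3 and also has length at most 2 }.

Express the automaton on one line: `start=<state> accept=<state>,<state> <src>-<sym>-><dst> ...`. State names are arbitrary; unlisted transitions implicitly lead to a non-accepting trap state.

start=q0 accept=q2,q4 q0-a->q1 q0-b->q1 q0-c->q2 q1-a->q3 q1-b->q3 q1-c->q4 q2-a->q4 q2-b->q4 q2-c->q5 q3-a->q6 q3-b->q6 q3-c->q7 q4-a->q7 q4-b->q7 q4-c->q8 q5-a->q8 q5-b->q8 q5-c->q6 q6-a->q6 q6-b->q6 q6-c->q7 q7-a->q7 q7-b->q7 q7-c->q8 q8-a->q8 q8-b->q8 q8-c->q6

Build one automaton per condition and run them in lockstep. The first has 3 states tracking the count of `c`s modulo 3; the second has 4 states tracking the input length, saturating at 3. A product state is a pair (one from each), accepting exactly when both do.
        a   b   c  
>  q0   q1  q1  q2 
   q1   q3  q3  q4 
 * q2   q4  q4  q5 
   q3   q6  q6  q7 
 * q4   q7  q7  q8 
   q5   q8  q8  q6 
   q6   q6  q6  q7 
   q7   q7  q7  q8 
   q8   q8  q8  q6 
(> = start, * = accepting)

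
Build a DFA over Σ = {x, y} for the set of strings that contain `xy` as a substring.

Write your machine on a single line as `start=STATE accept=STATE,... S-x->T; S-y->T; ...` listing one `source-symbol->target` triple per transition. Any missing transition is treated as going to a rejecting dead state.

start=s0; accept=s2; s0-x->s1; s0-y->s0; s1-x->s1; s1-y->s2; s2-x->s2; s2-y->s2

States s0..s1 record the length of the longest prefix of `xy` that matches the current input suffix. Reaching s2 means `xy` has been seen, and we stay there forever. Accept from s2.
3 states suffice.
        x   y  
>  s0   s1  s0 
   s1   s1  s2 
 * s2   s2  s2 
(> = start, * = accepting)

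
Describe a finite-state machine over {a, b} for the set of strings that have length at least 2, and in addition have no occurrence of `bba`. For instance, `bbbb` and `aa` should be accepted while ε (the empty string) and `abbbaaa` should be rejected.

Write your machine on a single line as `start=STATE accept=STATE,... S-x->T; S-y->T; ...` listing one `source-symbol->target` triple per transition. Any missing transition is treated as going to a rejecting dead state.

Run two small machines in parallel and take their product. The first has 4 states tracking the input length, saturating at 3; the second has 4 states tracking partial matches of the forbidden pattern `bba`. A product state is a pair (one from each), accepting exactly when both do. After merging equivalent states the machine shrinks.
        a   b  
>  s0   s1  s2 
   s1   s3  s4 
   s2   s3  s5 
 * s3   s3  s4 
 * s4   s3  s5 
 * s5   s6  s5 
   s6   s6  s6 
(> = start, * = accepting)

start=s0; accept=s3,s4,s5; s0-a->s1; s0-b->s2; s1-a->s3; s1-b->s4; s2-a->s3; s2-b->s5; s3-a->s3; s3-b->s4; s4-a->s3; s4-b->s5; s5-a->s6; s5-b->s5; s6-a->s6; s6-b->s6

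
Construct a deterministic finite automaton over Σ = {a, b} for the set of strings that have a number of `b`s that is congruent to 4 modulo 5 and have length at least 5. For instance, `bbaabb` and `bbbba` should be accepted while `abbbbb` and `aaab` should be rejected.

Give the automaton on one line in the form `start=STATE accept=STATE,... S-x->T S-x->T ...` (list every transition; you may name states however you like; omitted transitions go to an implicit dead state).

start=q0 accept=q9 q0-a->q1 q0-b->q2 q1-a->q1 q1-b->q3 q2-a->q3 q2-b->q4 q3-a->q3 q3-b->q5 q4-a->q5 q4-b->q6 q5-a->q5 q5-b->q7 q6-a->q7 q6-b->q8 q7-a->q7 q7-b->q9 q8-a->q9 q8-b->q1 q9-a->q9 q9-b->q1

Handle the two conditions separately and then intersect. One (5 states) tracks the count of `b`s modulo 5; the other (7 states) tracks the input length, saturating at 6. Each combined state is a pair, one component from each; accept when both components accept. After merging equivalent states the machine shrinks.
A 10-state machine:
        a   b  
>  q0   q1  q2 
   q1   q1  q3 
   q2   q3  q4 
   q3   q3  q5 
   q4   q5  q6 
   q5   q5  q7 
   q6   q7  q8 
   q7   q7  q9 
   q8   q9  q1 
 * q9   q9  q1 
(> = start, * = accepting)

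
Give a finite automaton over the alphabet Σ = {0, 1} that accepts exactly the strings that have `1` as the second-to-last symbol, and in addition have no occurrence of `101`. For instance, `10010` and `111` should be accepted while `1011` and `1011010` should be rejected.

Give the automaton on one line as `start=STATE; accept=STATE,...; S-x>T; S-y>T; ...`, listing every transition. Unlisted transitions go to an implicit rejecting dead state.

Run two small machines in parallel and take their product. One (7 states) tracks the last 2 symbols read; the other (4 states) tracks partial matches of the forbidden pattern `101`. Each combined state is a pair, one component from each; accept when both components accept.
With 11 states:
          0    1  
>  q0     q1   q2 
   q1     q3   q4 
   q2     q5   q6 
   q3     q3   q4 
   q4     q5   q6 
 * q5     q3   q7 
 * q6     q5   q6 
   q7     q8   q9 
   q8    q10   q7 
   q9     q8   q9 
   q10   q10   q7 
(> = start, * = accepting)

start=q0; accept=q5,q6; q0-0>q1; q0-1>q2; q1-0>q3; q1-1>q4; q2-0>q5; q2-1>q6; q3-0>q3; q3-1>q4; q4-0>q5; q4-1>q6; q5-0>q3; q5-1>q7; q6-0>q5; q6-1>q6; q7-0>q8; q7-1>q9; q8-0>q10; q8-1>q7; q9-0>q8; q9-1>q9; q10-0>q10; q10-1>q7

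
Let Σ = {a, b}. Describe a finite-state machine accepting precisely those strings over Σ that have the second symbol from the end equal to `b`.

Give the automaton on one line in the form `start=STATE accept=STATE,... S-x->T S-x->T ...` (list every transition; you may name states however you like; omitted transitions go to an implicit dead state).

start=s0 accept=s5,s6 s0-a->s1 s0-b->s2 s1-a->s3 s1-b->s4 s2-a->s5 s2-b->s6 s3-a->s3 s3-b->s4 s4-a->s5 s4-b->s6 s5-a->s3 s5-b->s4 s6-a->s5 s6-b->s6

A DFA must remember the last 2 symbols (since which symbol is second-to-last isn't known until the input ends). Use one state per possible window of the last ≤2 symbols; accept from those whose window starts with `b`.
With 7 states:
        a   b  
>  s0   s1  s2 
   s1   s3  s4 
   s2   s5  s6 
   s3   s3  s4 
   s4   s5  s6 
 * s5   s3  s4 
 * s6   s5  s6 
(> = start, * = accepting)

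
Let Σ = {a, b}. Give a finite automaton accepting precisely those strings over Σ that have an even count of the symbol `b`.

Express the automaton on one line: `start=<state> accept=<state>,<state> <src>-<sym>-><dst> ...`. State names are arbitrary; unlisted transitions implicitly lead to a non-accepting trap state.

The only thing that matters is how many `b`s have appeared, reduced mod 2. Use one state per residue: S0 for 0, …, S1 for 1. Reading `b` moves to the next residue; anything else stays put. S0 is accepting.
A 2-state machine:
        a   b  
>* S0   S0  S1 
   S1   S1  S0 
(> = start, * = accepting)

start=S0 accept=S0 S0-a->S0 S0-b->S1 S1-a->S1 S1-b->S0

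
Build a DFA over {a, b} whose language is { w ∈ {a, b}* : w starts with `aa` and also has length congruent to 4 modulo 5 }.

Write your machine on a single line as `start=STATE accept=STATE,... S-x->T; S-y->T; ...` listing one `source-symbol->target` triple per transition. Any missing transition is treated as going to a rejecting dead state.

start=q0; accept=q5; q0-a->q1; q0-b->q2; q1-a->q3; q1-b->q2; q2-a->q2; q2-b->q2; q3-a->q4; q3-b->q4; q4-a->q5; q4-b->q5; q5-a->q6; q5-b->q6; q6-a->q7; q6-b->q7; q7-a->q3; q7-b->q3

Build one automaton per condition and run them in lockstep. The first has 4 states tracking whether the input so far still matches the prefix `aa`; the second has 5 states tracking the input length modulo 5. A product state is a pair (one from each), accepting exactly when both do. Equivalent product states are then merged.
8 states suffice.
        a   b  
>  q0   q1  q2 
   q1   q3  q2 
   q2   q2  q2 
   q3   q4  q4 
   q4   q5  q5 
 * q5   q6  q6 
   q6   q7  q7 
   q7   q3  q3 
(> = start, * = accepting)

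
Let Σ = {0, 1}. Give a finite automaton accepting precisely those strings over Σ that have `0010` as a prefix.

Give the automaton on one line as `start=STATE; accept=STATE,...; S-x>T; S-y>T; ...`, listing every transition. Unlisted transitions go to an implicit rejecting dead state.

start=A; accept=E; A-0>B; A-1>F; B-0>C; B-1>F; C-0>F; C-1>D; D-0>E; D-1>F; E-0>E; E-1>E; F-0>F; F-1>F

Walk along `0010` while the input agrees: from A take `0` to B, and so on. Any deviation drops to the rejecting sink F. Once E is reached the prefix is confirmed and every continuation is accepted.
6 states suffice.
       0  1 
>  A   B  F 
   B   C  F 
   C   F  D 
   D   E  F 
 * E   E  E 
   F   F  F 
(> = start, * = accepting)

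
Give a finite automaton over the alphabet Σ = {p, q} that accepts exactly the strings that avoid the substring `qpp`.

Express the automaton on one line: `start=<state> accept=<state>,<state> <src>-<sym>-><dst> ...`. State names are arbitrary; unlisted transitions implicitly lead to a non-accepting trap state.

start=S0 accept=S0,S1,S2 S0-p->S0 S0-q->S1 S1-p->S2 S1-q->S1 S2-p->S3 S2-q->S1 S3-p->S3 S3-q->S3

This is the complement of 'contains `qpp`'. Use the same substring-matching states — S0 through S3 holding how much of `qpp` has just been matched — but flip the accepting set: everything except the trap S3 accepts.
4 states suffice.
        p   q  
>* S0   S0  S1 
 * S1   S2  S1 
 * S2   S3  S1 
   S3   S3  S3 
(> = start, * = accepting)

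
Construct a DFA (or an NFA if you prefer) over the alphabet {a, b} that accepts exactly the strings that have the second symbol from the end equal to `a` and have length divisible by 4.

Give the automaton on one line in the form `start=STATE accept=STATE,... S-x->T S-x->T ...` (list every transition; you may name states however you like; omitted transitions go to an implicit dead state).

Run two small machines in parallel and take their product. The first has 7 states tracking the last 2 symbols read; the second has 4 states tracking the input length modulo 4. A product state is a pair (one from each), accepting exactly when both do. Equivalent product states are then merged.
        a   b  
>  S0   S1  S1 
   S1   S2  S2 
   S2   S3  S4 
   S3   S5  S5 
   S4   S0  S0 
 * S5   S1  S1 
(> = start, * = accepting)

start=S0 accept=S5 S0-a->S1 S0-b->S1 S1-a->S2 S1-b->S2 S2-a->S3 S2-b->S4 S3-a->S5 S3-b->S5 S4-a->S0 S4-b->S0 S5-a->S1 S5-b->S1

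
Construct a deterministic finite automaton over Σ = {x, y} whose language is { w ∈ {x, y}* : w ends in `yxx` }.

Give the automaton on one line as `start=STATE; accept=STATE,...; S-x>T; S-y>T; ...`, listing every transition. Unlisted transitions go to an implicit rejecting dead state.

start=s0; accept=s3; s0-x>s0; s0-y>s1; s1-x>s2; s1-y>s1; s2-x>s3; s2-y>s1; s3-x>s0; s3-y>s1

Remember how much of `yxx` the current input suffix matches. State s0 means no match yet; s1 means the last symbol is `y`; s2 means the last 2 symbols are `yx`; s3 means the last 3 symbols are `yxx`. Only s3 accepts. On a mismatch, fall back to the longest proper suffix that is still a prefix of `yxx`.
A 4-state machine:
        x   y  
>  s0   s0  s1 
   s1   s2  s1 
   s2   s3  s1 
 * s3   s0  s1 
(> = start, * = accepting)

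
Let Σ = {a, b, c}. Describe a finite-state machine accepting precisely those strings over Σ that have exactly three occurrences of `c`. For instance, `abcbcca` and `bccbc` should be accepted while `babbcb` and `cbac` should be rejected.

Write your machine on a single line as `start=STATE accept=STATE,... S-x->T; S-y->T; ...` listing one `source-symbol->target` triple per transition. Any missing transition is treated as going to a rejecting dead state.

start=q0; accept=q3; q0-a->q0; q0-b->q0; q0-c->q1; q1-a->q1; q1-b->q1; q1-c->q2; q2-a->q2; q2-b->q2; q2-c->q3; q3-a->q3; q3-b->q3; q3-c->q4; q4-a->q4; q4-b->q4; q4-c->q4

Count `c`s, saturating at 4: states q0 through q3 mean 0 through 3 `c`s seen; q4 means more than 3. Each `c` increments (capped at q4); other symbols loop. Accept from {q3}.
A 5-state machine:
        a   b   c  
>  q0   q0  q0  q1 
   q1   q1  q1  q2 
   q2   q2  q2  q3 
 * q3   q3  q3  q4 
   q4   q4  q4  q4 
(> = start, * = accepting)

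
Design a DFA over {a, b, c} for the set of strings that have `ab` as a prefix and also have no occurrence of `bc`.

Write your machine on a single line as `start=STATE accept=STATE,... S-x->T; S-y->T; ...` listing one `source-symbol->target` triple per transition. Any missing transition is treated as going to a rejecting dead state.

Build one automaton per condition and run them in lockstep. The first has 4 states tracking whether the input so far still matches the prefix `ab`; the second has 3 states tracking partial matches of the forbidden pattern `bc`. A product state is a pair (one from each), accepting exactly when both do. Equivalent product states are then merged.
5 states suffice.
        a   b   c  
>  S0   S1  S2  S2 
   S1   S2  S3  S2 
   S2   S2  S2  S2 
 * S3   S4  S3  S2 
 * S4   S4  S3  S4 
(> = start, * = accepting)

start=S0; accept=S3,S4; S0-a->S1; S0-b->S2; S0-c->S2; S1-a->S2; S1-b->S3; S1-c->S2; S2-a->S2; S2-b->S2; S2-c->S2; S3-a->S4; S3-b->S3; S3-c->S2; S4-a->S4; S4-b->S3; S4-c->S4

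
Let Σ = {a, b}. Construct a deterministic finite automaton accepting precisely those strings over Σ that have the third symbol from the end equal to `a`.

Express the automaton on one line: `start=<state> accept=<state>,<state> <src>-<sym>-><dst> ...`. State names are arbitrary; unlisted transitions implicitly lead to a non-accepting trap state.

Because acceptance depends on a position counted from the end, the machine has to buffer the most recent 3 symbols. Make each state the string of the last up-to-3 symbols read; on input `x` shift the window left and append `x`. Accept when the buffered window has length 3 and begins with `a`.
A 15-state machine:
          a    b  
>  q0     q1   q2 
   q1     q3   q4 
   q2     q5   q6 
   q3     q7   q8 
   q4     q9  q10 
   q5    q11  q12 
   q6    q13  q14 
 * q7     q7   q8 
 * q8     q9  q10 
 * q9    q11  q12 
 * q10   q13  q14 
   q11    q7   q8 
   q12    q9  q10 
   q13   q11  q12 
   q14   q13  q14 
(> = start, * = accepting)

start=q0 accept=q7,q8,q9,q10 q0-a->q1 q0-b->q2 q1-a->q3 q1-b->q4 q2-a->q5 q2-b->q6 q3-a->q7 q3-b->q8 q4-a->q9 q4-b->q10 q5-a->q11 q5-b->q12 q6-a->q13 q6-b->q14 q7-a->q7 q7-b->q8 q8-a->q9 q8-b->q10 q9-a->q11 q9-b->q12 q10-a->q13 q10-b->q14 q11-a->q7 q11-b->q8 q12-a->q9 q12-b->q10 q13-a->q11 q13-b->q12 q14-a->q13 q14-b->q14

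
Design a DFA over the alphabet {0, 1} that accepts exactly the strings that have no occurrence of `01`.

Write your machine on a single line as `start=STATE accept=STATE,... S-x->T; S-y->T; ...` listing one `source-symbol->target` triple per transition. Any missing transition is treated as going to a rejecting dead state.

start=s0; accept=s0,s1; s0-0->s1; s0-1->s0; s1-0->s1; s1-1->s2; s2-0->s2; s2-1->s2

This is the complement of 'contains `01`'. Use the same substring-matching states — s0 through s2 holding how much of `01` has just been matched — but flip the accepting set: everything except the trap s2 accepts.
3 states suffice.
        0   1  
>* s0   s1  s0 
 * s1   s1  s2 
   s2   s2  s2 
(> = start, * = accepting)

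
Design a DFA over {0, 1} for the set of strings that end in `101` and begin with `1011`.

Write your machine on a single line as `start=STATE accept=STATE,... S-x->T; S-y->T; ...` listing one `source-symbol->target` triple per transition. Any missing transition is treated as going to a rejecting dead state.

start=S0; accept=S11; S0-0->S1; S0-1->S2; S1-0->S1; S1-1->S3; S2-0->S4; S2-1->S3; S3-0->S5; S3-1->S3; S4-0->S1; S4-1->S6; S5-0->S1; S5-1->S7; S6-0->S5; S6-1->S8; S7-0->S5; S7-1->S3; S8-0->S9; S8-1->S8; S9-0->S10; S9-1->S11; S10-0->S10; S10-1->S8; S11-0->S9; S11-1->S8

Build one automaton per condition and run them in lockstep. One (4 states) tracks how much of the suffix `101` has currently been matched; the other (6 states) tracks whether the input so far still matches the prefix `1011`. Each combined state is a pair, one component from each; accept when both components accept.
          0    1  
>  S0     S1   S2 
   S1     S1   S3 
   S2     S4   S3 
   S3     S5   S3 
   S4     S1   S6 
   S5     S1   S7 
   S6     S5   S8 
   S7     S5   S3 
   S8     S9   S8 
   S9    S10  S11 
   S10   S10   S8 
 * S11    S9   S8 
(> = start, * = accepting)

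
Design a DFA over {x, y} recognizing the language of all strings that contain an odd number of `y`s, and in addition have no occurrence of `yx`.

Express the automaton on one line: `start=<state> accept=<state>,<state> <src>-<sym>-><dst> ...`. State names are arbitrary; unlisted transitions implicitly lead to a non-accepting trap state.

Build one automaton per condition and run them in lockstep. One (2 states) tracks the count of `y`s modulo 2; the other (3 states) tracks partial matches of the forbidden pattern `yx`. Each combined state is a pair, one component from each; accept when both components accept. Equivalent product states are then merged.
       x  y 
>  A   A  B 
 * B   C  D 
   C   C  C 
   D   C  B 
(> = start, * = accepting)

start=A accept=B A-x->A A-y->B B-x->C B-y->D C-x->C C-y->C D-x->C D-y->B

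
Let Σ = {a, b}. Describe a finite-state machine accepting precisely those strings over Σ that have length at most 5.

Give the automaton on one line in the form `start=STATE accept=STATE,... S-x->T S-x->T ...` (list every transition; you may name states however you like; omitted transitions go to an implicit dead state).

Count input length up to 6: every symbol moves from s0 toward s6, which means 'more than 5' and absorbs. Accept from {s0, s1, s2, s3, s4, s5}.
        a   b  
>* s0   s1  s1 
 * s1   s2  s2 
 * s2   s3  s3 
 * s3   s4  s4 
 * s4   s5  s5 
 * s5   s6  s6 
   s6   s6  s6 
(> = start, * = accepting)

start=s0 accept=s0,s1,s2,s3,s4,s5 s0-a->s1 s0-b->s1 s1-a->s2 s1-b->s2 s2-a->s3 s2-b->s3 s3-a->s4 s3-b->s4 s4-a->s5 s4-b->s5 s5-a->s6 s5-b->s6 s6-a->s6 s6-b->s6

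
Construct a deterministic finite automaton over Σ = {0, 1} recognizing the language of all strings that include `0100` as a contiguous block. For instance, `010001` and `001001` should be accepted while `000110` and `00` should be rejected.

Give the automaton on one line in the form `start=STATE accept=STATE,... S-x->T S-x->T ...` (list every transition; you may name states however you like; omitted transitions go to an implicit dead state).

States S0..S3 record the length of the longest prefix of `0100` that matches the current input suffix. Reaching S4 means `0100` has been seen, and we stay there forever. Accept from S4.
5 states suffice.
        0   1  
>  S0   S1  S0 
   S1   S1  S2 
   S2   S3  S0 
   S3   S4  S2 
 * S4   S4  S4 
(> = start, * = accepting)

start=S0 accept=S4 S0-0->S1 S0-1->S0 S1-0->S1 S1-1->S2 S2-0->S3 S2-1->S0 S3-0->S4 S3-1->S2 S4-0->S4 S4-1->S4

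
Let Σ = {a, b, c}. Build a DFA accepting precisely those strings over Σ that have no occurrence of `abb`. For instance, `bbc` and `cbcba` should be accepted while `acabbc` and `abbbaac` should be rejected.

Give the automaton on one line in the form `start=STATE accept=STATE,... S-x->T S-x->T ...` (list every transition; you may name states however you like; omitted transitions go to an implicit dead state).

start=q0 accept=q0,q1,q2 q0-a->q1 q0-b->q0 q0-c->q0 q1-a->q1 q1-b->q2 q1-c->q0 q2-a->q1 q2-b->q3 q2-c->q0 q3-a->q3 q3-b->q3 q3-c->q3

Track partial matches of the forbidden pattern `abb`. State q3 is a dead state reached once `abb` has occurred; every other state accepts. q0 means no part of `abb` is currently matched.
A 4-state machine:
        a   b   c  
>* q0   q1  q0  q0 
 * q1   q1  q2  q0 
 * q2   q1  q3  q0 
   q3   q3  q3  q3 
(> = start, * = accepting)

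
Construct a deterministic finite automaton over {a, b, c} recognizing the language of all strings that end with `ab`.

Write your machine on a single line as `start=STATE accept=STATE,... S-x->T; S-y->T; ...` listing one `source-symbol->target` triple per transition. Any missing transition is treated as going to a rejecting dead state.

Let each state record the length of the longest suffix of the input read so far that is also a prefix of `ab`. q1 means the last symbol is `a`; q2 means the last 2 symbols are `ab`. Accept only at q2, where the string currently ends in `ab`.
        a   b   c  
>  q0   q1  q0  q0 
   q1   q1  q2  q0 
 * q2   q1  q0  q0 
(> = start, * = accepting)

start=q0; accept=q2; q0-a->q1; q0-b->q0; q0-c->q0; q1-a->q1; q1-b->q2; q1-c->q0; q2-a->q1; q2-b->q0; q2-c->q0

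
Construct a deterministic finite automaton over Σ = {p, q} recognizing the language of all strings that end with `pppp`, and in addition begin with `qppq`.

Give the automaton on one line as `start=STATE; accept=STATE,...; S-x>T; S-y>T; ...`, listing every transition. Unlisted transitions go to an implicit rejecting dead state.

Handle the two conditions separately and then intersect. One (5 states) tracks how much of the suffix `pppp` has currently been matched; the other (6 states) tracks whether the input so far still matches the prefix `qppq`. Each combined state is a pair, one component from each; accept when both components accept. After merging equivalent states the machine shrinks.
With 10 states:
        p   q  
>  S0   S1  S2 
   S1   S1  S1 
   S2   S3  S1 
   S3   S4  S1 
   S4   S1  S5 
   S5   S6  S5 
   S6   S7  S5 
   S7   S8  S5 
   S8   S9  S5 
 * S9   S9  S5 
(> = start, * = accepting)

start=S0; accept=S9; S0-p>S1; S0-q>S2; S1-p>S1; S1-q>S1; S2-p>S3; S2-q>S1; S3-p>S4; S3-q>S1; S4-p>S1; S4-q>S5; S5-p>S6; S5-q>S5; S6-p>S7; S6-q>S5; S7-p>S8; S7-q>S5; S8-p>S9; S8-q>S5; S9-p>S9; S9-q>S5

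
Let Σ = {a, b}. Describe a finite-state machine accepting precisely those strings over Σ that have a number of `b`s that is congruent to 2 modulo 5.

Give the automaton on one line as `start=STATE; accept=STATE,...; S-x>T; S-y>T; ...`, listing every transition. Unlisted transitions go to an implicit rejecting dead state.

Keep the running count of `b`s modulo 5: each `b` advances along the cycle S0 → S1 → S2 → S3 → S4 → S0 while other symbols loop. Accept at S2.
A 5-state machine:
        a   b  
>  S0   S0  S1 
   S1   S1  S2 
 * S2   S2  S3 
   S3   S3  S4 
   S4   S4  S0 
(> = start, * = accepting)

start=S0; accept=S2; S0-a>S0; S0-b>S1; S1-a>S1; S1-b>S2; S2-a>S2; S2-b>S3; S3-a>S3; S3-b>S4; S4-a>S4; S4-b>S0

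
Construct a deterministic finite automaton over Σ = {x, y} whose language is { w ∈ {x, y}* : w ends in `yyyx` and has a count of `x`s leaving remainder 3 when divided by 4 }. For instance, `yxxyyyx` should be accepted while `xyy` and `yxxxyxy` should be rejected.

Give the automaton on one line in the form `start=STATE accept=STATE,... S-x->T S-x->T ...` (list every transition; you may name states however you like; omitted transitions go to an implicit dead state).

start=s0 accept=s7 s0-x->s1 s0-y->s0 s1-x->s2 s1-y->s1 s2-x->s3 s2-y->s4 s3-x->s0 s3-y->s3 s4-x->s3 s4-y->s5 s5-x->s3 s5-y->s6 s6-x->s7 s6-y->s6 s7-x->s0 s7-y->s3

Run two small machines in parallel and take their product. One (5 states) tracks how much of the suffix `yyyx` has currently been matched; the other (4 states) tracks the count of `x`s modulo 4. Each combined state is a pair, one component from each; accept when both components accept. Minimizing collapses redundant product states.
With 8 states:
        x   y  
>  s0   s1  s0 
   s1   s2  s1 
   s2   s3  s4 
   s3   s0  s3 
   s4   s3  s5 
   s5   s3  s6 
   s6   s7  s6 
 * s7   s0  s3 
(> = start, * = accepting)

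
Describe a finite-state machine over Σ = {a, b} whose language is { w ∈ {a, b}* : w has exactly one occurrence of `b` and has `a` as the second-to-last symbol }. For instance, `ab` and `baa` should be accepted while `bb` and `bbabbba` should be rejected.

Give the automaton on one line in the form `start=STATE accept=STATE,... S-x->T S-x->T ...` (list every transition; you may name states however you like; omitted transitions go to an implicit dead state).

Run two small machines in parallel and take their product. The first has 3 states tracking the count of `b`s, saturating at 2; the second has 7 states tracking the last 2 symbols read. A product state is a pair (one from each), accepting exactly when both do. Equivalent product states are then merged.
7 states suffice.
        a   b  
>  S0   S1  S2 
   S1   S1  S3 
   S2   S4  S5 
 * S3   S4  S5 
   S4   S6  S5 
   S5   S5  S5 
 * S6   S6  S5 
(> = start, * = accepting)

start=S0 accept=S3,S6 S0-a->S1 S0-b->S2 S1-a->S1 S1-b->S3 S2-a->S4 S2-b->S5 S3-a->S4 S3-b->S5 S4-a->S6 S4-b->S5 S5-a->S5 S5-b->S5 S6-a->S6 S6-b->S5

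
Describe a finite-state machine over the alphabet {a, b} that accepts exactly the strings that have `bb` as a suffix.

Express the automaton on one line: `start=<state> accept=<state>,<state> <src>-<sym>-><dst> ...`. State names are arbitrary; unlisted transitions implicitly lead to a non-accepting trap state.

start=q0 accept=q2 q0-a->q0 q0-b->q1 q1-a->q0 q1-b->q2 q2-a->q0 q2-b->q2

Let each state record the length of the longest suffix of the input read so far that is also a prefix of `bb`. q1 means the last symbol is `b`; q2 means the last 2 symbols are `bb`. Accept only at q2, where the string currently ends in `bb`.
        a   b  
>  q0   q0  q1 
   q1   q0  q2 
 * q2   q0  q2 
(> = start, * = accepting)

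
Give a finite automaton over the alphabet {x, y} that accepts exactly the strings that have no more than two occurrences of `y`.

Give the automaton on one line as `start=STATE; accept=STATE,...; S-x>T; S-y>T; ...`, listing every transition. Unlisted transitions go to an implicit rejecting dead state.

Count `y`s, saturating at 3: states q0 through q2 mean 0 through 2 `y`s seen; q3 means more than 2. Each `y` increments (capped at q3); other symbols loop. Accept from {q0, q1, q2}.
        x   y  
>* q0   q0  q1 
 * q1   q1  q2 
 * q2   q2  q3 
   q3   q3  q3 
(> = start, * = accepting)

start=q0; accept=q0,q1,q2; q0-x>q0; q0-y>q1; q1-x>q1; q1-y>q2; q2-x>q2; q2-y>q3; q3-x>q3; q3-y>q3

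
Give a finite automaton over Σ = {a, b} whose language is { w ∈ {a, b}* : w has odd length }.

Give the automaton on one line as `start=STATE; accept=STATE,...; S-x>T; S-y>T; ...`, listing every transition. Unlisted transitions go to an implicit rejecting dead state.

start=S0; accept=S1; S0-a>S1; S0-b>S1; S1-a>S0; S1-b>S0

Only the length mod 2 matters, so use a 2-cycle: from any state, every input symbol moves to the next state, wrapping S1 back to S0. Mark S1 accepting.
With 2 states:
        a   b  
>  S0   S1  S1 
 * S1   S0  S0 
(> = start, * = accepting)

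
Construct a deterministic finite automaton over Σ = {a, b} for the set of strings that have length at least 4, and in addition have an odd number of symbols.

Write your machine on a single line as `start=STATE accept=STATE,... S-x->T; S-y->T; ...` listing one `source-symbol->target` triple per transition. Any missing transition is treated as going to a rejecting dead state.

start=S0; accept=S5; S0-a->S1; S0-b->S1; S1-a->S2; S1-b->S2; S2-a->S3; S2-b->S3; S3-a->S4; S3-b->S4; S4-a->S5; S4-b->S5; S5-a->S4; S5-b->S4

Handle the two conditions separately and then intersect. One (6 states) tracks the input length, saturating at 5; the other (2 states) tracks the input length modulo 2. Each combined state is a pair, one component from each; accept when both components accept. After merging equivalent states the machine shrinks.
        a   b  
>  S0   S1  S1 
   S1   S2  S2 
   S2   S3  S3 
   S3   S4  S4 
   S4   S5  S5 
 * S5   S4  S4 
(> = start, * = accepting)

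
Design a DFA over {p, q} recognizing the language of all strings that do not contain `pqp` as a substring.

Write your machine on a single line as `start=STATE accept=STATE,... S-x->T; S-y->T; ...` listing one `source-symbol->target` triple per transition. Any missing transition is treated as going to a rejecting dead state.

Track partial matches of the forbidden pattern `pqp`. State D is a dead state reached once `pqp` has occurred; every other state accepts. A means no part of `pqp` is currently matched.
       p  q 
>* A   B  A 
 * B   B  C 
 * C   D  A 
   D   D  D 
(> = start, * = accepting)

start=A; accept=A,B,C; A-p->B; A-q->A; B-p->B; B-q->C; C-p->D; C-q->A; D-p->D; D-q->D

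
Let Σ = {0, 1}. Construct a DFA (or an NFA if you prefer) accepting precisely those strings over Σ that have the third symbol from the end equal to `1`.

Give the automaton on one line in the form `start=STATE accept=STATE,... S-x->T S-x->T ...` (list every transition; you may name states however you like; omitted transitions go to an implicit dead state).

start=q0 accept=q11,q12,q13,q14 q0-0->q1 q0-1->q2 q1-0->q3 q1-1->q4 q2-0->q5 q2-1->q6 q3-0->q7 q3-1->q8 q4-0->q9 q4-1->q10 q5-0->q11 q5-1->q12 q6-0->q13 q6-1->q14 q7-0->q7 q7-1->q8 q8-0->q9 q8-1->q10 q9-0->q11 q9-1->q12 q10-0->q13 q10-1->q14 q11-0->q7 q11-1->q8 q12-0->q9 q12-1->q10 q13-0->q11 q13-1->q12 q14-0->q13 q14-1->q14

A DFA must remember the last 3 symbols (since which symbol is third-to-last isn't known until the input ends). Use one state per possible window of the last ≤3 symbols; accept from those whose window starts with `1`.
With 15 states:
          0    1  
>  q0     q1   q2 
   q1     q3   q4 
   q2     q5   q6 
   q3     q7   q8 
   q4     q9  q10 
   q5    q11  q12 
   q6    q13  q14 
   q7     q7   q8 
   q8     q9  q10 
   q9    q11  q12 
   q10   q13  q14 
 * q11    q7   q8 
 * q12    q9  q10 
 * q13   q11  q12 
 * q14   q13  q14 
(> = start, * = accepting)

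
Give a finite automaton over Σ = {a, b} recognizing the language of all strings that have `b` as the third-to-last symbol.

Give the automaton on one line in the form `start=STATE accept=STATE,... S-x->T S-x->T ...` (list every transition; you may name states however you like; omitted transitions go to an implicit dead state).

Because acceptance depends on a position counted from the end, the machine has to buffer the most recent 3 symbols. Make each state the string of the last up-to-3 symbols read; on input `x` shift the window left and append `x`. Accept when the buffered window has length 3 and begins with `b`.
          a    b  
>  q0     q1   q2 
   q1     q3   q4 
   q2     q5   q6 
   q3     q7   q8 
   q4     q9  q10 
   q5    q11  q12 
   q6    q13  q14 
   q7     q7   q8 
   q8     q9  q10 
   q9    q11  q12 
   q10   q13  q14 
 * q11    q7   q8 
 * q12    q9  q10 
 * q13   q11  q12 
 * q14   q13  q14 
(> = start, * = accepting)

start=q0 accept=q11,q12,q13,q14 q0-a->q1 q0-b->q2 q1-a->q3 q1-b->q4 q2-a->q5 q2-b->q6 q3-a->q7 q3-b->q8 q4-a->q9 q4-b->q10 q5-a->q11 q5-b->q12 q6-a->q13 q6-b->q14 q7-a->q7 q7-b->q8 q8-a->q9 q8-b->q10 q9-a->q11 q9-b->q12 q10-a->q13 q10-b->q14 q11-a->q7 q11-b->q8 q12-a->q9 q12-b->q10 q13-a->q11 q13-b->q12 q14-a->q13 q14-b->q14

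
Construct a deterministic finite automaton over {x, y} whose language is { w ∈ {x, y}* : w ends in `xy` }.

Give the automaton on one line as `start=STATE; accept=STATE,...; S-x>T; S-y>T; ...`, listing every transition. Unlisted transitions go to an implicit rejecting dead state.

start=A; accept=C; A-x>B; A-y>A; B-x>B; B-y>C; C-x>B; C-y>A

Remember how much of `xy` the current input suffix matches. State A means no match yet; B means the last symbol is `x`; C means the last 2 symbols are `xy`. Only C accepts. On a mismatch, fall back to the longest proper suffix that is still a prefix of `xy`.
3 states suffice.
       x  y 
>  A   B  A 
   B   B  C 
 * C   B  A 
(> = start, * = accepting)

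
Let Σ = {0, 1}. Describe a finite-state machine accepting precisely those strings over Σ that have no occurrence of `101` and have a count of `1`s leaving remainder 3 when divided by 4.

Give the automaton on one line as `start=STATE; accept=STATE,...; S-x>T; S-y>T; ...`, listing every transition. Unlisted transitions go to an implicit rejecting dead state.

Handle the two conditions separately and then intersect. The first has 4 states tracking partial matches of the forbidden pattern `101`; the second has 4 states tracking the count of `1`s modulo 4. A product state is a pair (one from each), accepting exactly when both do. Equivalent product states are then merged.
          0    1  
>  q0     q0   q1 
   q1     q2   q3 
   q2     q4   q5 
   q3     q6   q7 
   q4     q4   q3 
   q5     q5   q5 
   q6     q8   q5 
 * q7     q9  q10 
   q8     q8   q7 
 * q9    q11   q5 
   q10   q12   q1 
 * q11   q11  q10 
   q12    q0   q5 
(> = start, * = accepting)

start=q0; accept=q7,q9,q11; q0-0>q0; q0-1>q1; q1-0>q2; q1-1>q3; q2-0>q4; q2-1>q5; q3-0>q6; q3-1>q7; q4-0>q4; q4-1>q3; q5-0>q5; q5-1>q5; q6-0>q8; q6-1>q5; q7-0>q9; q7-1>q10; q8-0>q8; q8-1>q7; q9-0>q11; q9-1>q5; q10-0>q12; q10-1>q1; q11-0>q11; q11-1>q10; q12-0>q0; q12-1>q5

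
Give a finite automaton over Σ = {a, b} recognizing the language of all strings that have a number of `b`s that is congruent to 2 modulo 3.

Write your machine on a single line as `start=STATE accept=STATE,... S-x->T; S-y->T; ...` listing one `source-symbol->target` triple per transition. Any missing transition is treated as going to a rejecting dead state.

The only thing that matters is how many `b`s have appeared, reduced mod 3. Use one state per residue: s0 for 0, …, s2 for 2. Reading `b` moves to the next residue; anything else stays put. s2 is accepting.
With 3 states:
        a   b  
>  s0   s0  s1 
   s1   s1  s2 
 * s2   s2  s0 
(> = start, * = accepting)

start=s0; accept=s2; s0-a->s0; s0-b->s1; s1-a->s1; s1-b->s2; s2-a->s2; s2-b->s0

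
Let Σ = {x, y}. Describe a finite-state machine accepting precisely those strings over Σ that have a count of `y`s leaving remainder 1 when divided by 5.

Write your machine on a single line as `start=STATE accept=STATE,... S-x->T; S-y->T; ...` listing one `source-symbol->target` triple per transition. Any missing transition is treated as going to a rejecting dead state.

Keep the running count of `y`s modulo 5: each `y` advances along the cycle S0 → S1 → S2 → S3 → S4 → S0 while other symbols loop. Accept at S1.
With 5 states:
        x   y  
>  S0   S0  S1 
 * S1   S1  S2 
   S2   S2  S3 
   S3   S3  S4 
   S4   S4  S0 
(> = start, * = accepting)

start=S0; accept=S1; S0-x->S0; S0-y->S1; S1-x->S1; S1-y->S2; S2-x->S2; S2-y->S3; S3-x->S3; S3-y->S4; S4-x->S4; S4-y->S0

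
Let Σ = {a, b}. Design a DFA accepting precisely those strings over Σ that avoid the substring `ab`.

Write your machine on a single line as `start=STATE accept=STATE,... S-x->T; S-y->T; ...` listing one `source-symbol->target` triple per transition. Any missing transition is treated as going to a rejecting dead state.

start=q0; accept=q0,q1; q0-a->q1; q0-b->q0; q1-a->q1; q1-b->q2; q2-a->q2; q2-b->q2

Track partial matches of the forbidden pattern `ab`. State q2 is a dead state reached once `ab` has occurred; every other state accepts. q0 means no part of `ab` is currently matched.
With 3 states:
        a   b  
>* q0   q1  q0 
 * q1   q1  q2 
   q2   q2  q2 
(> = start, * = accepting)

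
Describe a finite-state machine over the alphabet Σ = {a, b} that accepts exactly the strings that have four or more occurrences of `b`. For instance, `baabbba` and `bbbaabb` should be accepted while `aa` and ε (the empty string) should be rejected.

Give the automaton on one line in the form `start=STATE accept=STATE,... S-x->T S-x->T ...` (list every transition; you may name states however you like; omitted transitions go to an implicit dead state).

start=q0 accept=q4,q5 q0-a->q0 q0-b->q1 q1-a->q1 q1-b->q2 q2-a->q2 q2-b->q3 q3-a->q3 q3-b->q4 q4-a->q4 q4-b->q5 q5-a->q5 q5-b->q5

Only the number of `b`s matters, and only up to 5. Make a chain q0 → q1 → q2 → q3 → q4 → q5 advanced by each `b` (with q5 absorbing); every other symbol self-loops. The accepting set is {q4, q5}.
        a   b  
>  q0   q0  q1 
   q1   q1  q2 
   q2   q2  q3 
   q3   q3  q4 
 * q4   q4  q5 
 * q5   q5  q5 
(> = start, * = accepting)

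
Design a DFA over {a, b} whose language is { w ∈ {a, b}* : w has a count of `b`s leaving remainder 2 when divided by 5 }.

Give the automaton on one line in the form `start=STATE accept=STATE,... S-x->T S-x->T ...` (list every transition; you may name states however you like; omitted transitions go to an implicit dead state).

Keep the running count of `b`s modulo 5: each `b` advances along the cycle q0 → q1 → q2 → q3 → q4 → q0 while other symbols loop. Accept at q2.
        a   b  
>  q0   q0  q1 
   q1   q1  q2 
 * q2   q2  q3 
   q3   q3  q4 
   q4   q4  q0 
(> = start, * = accepting)

start=q0 accept=q2 q0-a->q0 q0-b->q1 q1-a->q1 q1-b->q2 q2-a->q2 q2-b->q3 q3-a->q3 q3-b->q4 q4-a->q4 q4-b->q0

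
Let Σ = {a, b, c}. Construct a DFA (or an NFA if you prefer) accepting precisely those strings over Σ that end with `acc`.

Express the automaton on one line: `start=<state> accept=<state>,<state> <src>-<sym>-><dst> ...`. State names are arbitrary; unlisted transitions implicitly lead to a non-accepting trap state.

start=q0 accept=q3 q0-a->q1 q0-b->q0 q0-c->q0 q1-a->q1 q1-b->q0 q1-c->q2 q2-a->q1 q2-b->q0 q2-c->q3 q3-a->q1 q3-b->q0 q3-c->q0

Remember how much of `acc` the current input suffix matches. State q0 means no match yet; q1 means the last symbol is `a`; q2 means the last 2 symbols are `ac`; q3 means the last 3 symbols are `acc`. Only q3 accepts. On a mismatch, fall back to the longest proper suffix that is still a prefix of `acc`.
With 4 states:
        a   b   c  
>  q0   q1  q0  q0 
   q1   q1  q0  q2 
   q2   q1  q0  q3 
 * q3   q1  q0  q0 
(> = start, * = accepting)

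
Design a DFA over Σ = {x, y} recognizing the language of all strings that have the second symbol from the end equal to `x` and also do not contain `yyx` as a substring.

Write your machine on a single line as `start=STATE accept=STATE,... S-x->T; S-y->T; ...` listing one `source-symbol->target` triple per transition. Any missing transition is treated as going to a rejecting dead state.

Build one automaton per condition and run them in lockstep. The first has 7 states tracking the last 2 symbols read; the second has 4 states tracking partial matches of the forbidden pattern `yyx`. A product state is a pair (one from each), accepting exactly when both do. Equivalent product states are then merged.
A 6-state machine:
        x   y  
>  S0   S1  S2 
   S1   S3  S4 
   S2   S1  S5 
 * S3   S3  S4 
 * S4   S1  S5 
   S5   S5  S5 
(> = start, * = accepting)

start=S0; accept=S3,S4; S0-x->S1; S0-y->S2; S1-x->S3; S1-y->S4; S2-x->S1; S2-y->S5; S3-x->S3; S3-y->S4; S4-x->S1; S4-y->S5; S5-x->S5; S5-y->S5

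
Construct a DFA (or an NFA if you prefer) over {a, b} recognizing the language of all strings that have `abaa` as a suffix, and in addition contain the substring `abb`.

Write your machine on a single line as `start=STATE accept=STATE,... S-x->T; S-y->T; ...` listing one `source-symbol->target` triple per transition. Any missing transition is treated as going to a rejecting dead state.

start=q0; accept=q7; q0-a->q1; q0-b->q0; q1-a->q1; q1-b->q2; q2-a->q1; q2-b->q3; q3-a->q4; q3-b->q3; q4-a->q4; q4-b->q5; q5-a->q6; q5-b->q3; q6-a->q7; q6-b->q5; q7-a->q4; q7-b->q5

Run two small machines in parallel and take their product. One (5 states) tracks how much of the suffix `abaa` has currently been matched; the other (4 states) tracks whether and how much of `abb` has been seen. Each combined state is a pair, one component from each; accept when both components accept. Equivalent product states are then merged.
With 8 states:
        a   b  
>  q0   q1  q0 
   q1   q1  q2 
   q2   q1  q3 
   q3   q4  q3 
   q4   q4  q5 
   q5   q6  q3 
   q6   q7  q5 
 * q7   q4  q5 
(> = start, * = accepting)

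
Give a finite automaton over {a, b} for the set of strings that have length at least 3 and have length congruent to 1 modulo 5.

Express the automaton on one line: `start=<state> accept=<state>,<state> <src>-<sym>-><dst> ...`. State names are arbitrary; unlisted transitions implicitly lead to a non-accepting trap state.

start=q0 accept=q6 q0-a->q1 q0-b->q1 q1-a->q2 q1-b->q2 q2-a->q3 q2-b->q3 q3-a->q4 q3-b->q4 q4-a->q5 q4-b->q5 q5-a->q6 q5-b->q6 q6-a->q7 q6-b->q7 q7-a->q8 q7-b->q8 q8-a->q4 q8-b->q4

Run two small machines in parallel and take their product. One (5 states) tracks the input length, saturating at 4; the other (5 states) tracks the input length modulo 5. Each combined state is a pair, one component from each; accept when both components accept.
With 9 states:
        a   b  
>  q0   q1  q1 
   q1   q2  q2 
   q2   q3  q3 
   q3   q4  q4 
   q4   q5  q5 
   q5   q6  q6 
 * q6   q7  q7 
   q7   q8  q8 
   q8   q4  q4 
(> = start, * = accepting)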